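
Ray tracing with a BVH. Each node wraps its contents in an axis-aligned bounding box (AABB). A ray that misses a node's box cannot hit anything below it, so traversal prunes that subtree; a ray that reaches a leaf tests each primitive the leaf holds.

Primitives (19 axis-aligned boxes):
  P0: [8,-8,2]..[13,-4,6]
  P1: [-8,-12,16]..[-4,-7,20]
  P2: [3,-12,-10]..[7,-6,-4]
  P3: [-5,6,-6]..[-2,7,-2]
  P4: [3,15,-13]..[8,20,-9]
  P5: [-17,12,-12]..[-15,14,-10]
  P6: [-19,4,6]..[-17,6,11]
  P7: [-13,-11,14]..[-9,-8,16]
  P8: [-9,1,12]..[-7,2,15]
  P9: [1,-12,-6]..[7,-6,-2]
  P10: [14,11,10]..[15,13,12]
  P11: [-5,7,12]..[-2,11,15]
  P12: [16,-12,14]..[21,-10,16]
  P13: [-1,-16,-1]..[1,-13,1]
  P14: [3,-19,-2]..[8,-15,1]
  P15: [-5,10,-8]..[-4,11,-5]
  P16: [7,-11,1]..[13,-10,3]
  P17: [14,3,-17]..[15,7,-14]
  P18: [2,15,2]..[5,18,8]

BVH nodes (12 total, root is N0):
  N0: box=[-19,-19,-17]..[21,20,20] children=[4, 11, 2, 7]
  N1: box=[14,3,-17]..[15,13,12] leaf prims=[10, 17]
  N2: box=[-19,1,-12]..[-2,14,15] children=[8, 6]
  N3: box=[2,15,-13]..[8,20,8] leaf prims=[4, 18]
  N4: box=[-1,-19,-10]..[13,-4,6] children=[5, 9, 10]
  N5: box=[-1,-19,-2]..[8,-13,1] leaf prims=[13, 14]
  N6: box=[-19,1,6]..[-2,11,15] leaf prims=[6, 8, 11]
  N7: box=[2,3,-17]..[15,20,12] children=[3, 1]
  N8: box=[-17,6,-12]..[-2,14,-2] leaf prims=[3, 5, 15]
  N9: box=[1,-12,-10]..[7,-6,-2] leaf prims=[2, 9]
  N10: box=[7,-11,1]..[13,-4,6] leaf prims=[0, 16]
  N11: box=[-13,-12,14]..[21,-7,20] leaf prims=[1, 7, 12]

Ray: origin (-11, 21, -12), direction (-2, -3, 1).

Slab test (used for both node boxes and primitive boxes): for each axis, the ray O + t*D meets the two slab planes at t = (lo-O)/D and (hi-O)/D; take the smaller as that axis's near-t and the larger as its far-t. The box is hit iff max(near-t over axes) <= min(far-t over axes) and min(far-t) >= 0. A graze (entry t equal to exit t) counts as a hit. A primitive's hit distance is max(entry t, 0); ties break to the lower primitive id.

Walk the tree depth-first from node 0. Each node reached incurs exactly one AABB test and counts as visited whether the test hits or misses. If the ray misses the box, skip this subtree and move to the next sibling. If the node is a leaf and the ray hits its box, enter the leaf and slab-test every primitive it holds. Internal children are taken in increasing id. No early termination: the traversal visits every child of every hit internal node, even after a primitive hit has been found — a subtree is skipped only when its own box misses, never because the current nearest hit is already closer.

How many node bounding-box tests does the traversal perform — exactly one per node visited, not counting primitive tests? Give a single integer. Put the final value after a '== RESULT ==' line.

Traverse from the root:
N0 x:[-16,4] y:[1/3,40/3] z:[-5,32] -> hit [1/3,4], descend [2, 4, 7, 11]
  N2 x:[-9/2,4] y:[7/3,20/3] z:[0,27] -> hit [7/3,4], descend [6, 8]
    N6 x:[-9/2,4] y:[10/3,20/3] z:[18,27] -> miss, prune
    N8 x:[-9/2,3] y:[7/3,5] z:[0,10] -> hit [7/3,3] leaf, test {P3(miss), P5(miss), P15(miss)}
  N4 x:[-12,-5] y:[25/3,40/3] z:[2,18] -> miss, prune
  N7 x:[-13,-13/2] y:[1/3,6] z:[-5,24] -> miss, prune
  N11 x:[-16,1] y:[28/3,11] z:[26,32] -> miss, prune

Visited [0, 2, 6, 8, 4, 7, 11]. Tests: 7 box, 1 leaf. Nearest: miss.

== RESULT ==
7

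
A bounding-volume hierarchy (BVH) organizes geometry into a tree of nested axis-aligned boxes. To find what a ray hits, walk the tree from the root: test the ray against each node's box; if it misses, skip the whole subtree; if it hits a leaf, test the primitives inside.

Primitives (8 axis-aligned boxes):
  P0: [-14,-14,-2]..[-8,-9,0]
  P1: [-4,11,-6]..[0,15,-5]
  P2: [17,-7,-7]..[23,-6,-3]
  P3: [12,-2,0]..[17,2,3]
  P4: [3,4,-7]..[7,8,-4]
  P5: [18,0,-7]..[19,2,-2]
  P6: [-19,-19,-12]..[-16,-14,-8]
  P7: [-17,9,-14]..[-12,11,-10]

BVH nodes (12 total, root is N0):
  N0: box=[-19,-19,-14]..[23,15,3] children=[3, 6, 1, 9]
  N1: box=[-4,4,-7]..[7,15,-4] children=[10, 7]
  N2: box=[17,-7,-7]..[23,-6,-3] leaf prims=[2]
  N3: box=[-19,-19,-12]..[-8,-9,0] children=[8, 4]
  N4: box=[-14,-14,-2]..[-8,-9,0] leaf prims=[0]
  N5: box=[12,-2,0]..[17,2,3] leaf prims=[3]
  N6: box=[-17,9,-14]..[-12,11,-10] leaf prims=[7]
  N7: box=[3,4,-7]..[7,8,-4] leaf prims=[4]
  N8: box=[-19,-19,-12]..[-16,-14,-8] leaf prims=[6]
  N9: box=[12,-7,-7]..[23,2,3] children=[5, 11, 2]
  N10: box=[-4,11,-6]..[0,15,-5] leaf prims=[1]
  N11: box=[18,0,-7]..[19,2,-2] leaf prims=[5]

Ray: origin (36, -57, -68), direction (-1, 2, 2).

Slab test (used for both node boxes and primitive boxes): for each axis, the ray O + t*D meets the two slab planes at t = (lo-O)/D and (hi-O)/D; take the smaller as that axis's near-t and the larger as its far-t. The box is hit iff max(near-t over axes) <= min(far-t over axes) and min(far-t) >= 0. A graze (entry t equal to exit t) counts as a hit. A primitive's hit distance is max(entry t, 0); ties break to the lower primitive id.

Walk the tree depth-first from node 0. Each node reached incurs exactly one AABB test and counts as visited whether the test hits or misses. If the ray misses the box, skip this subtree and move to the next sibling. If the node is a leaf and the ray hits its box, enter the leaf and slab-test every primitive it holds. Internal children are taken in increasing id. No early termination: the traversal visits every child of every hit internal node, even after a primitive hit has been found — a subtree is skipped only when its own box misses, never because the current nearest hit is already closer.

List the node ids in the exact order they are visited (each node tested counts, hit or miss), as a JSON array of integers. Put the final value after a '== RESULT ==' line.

Trace the traversal:
N0 x:[13,55] y:[19,36] z:[27,71/2] -> hit [27,71/2], descend [1, 3, 6, 9]
  N1 x:[29,40] y:[61/2,36] z:[61/2,32] -> hit [61/2,32], descend [7, 10]
    N7 x:[29,33] y:[61/2,65/2] z:[61/2,32] -> hit [61/2,32] leaf, test {P4@t=61/2}
    N10 x:[36,40] y:[34,36] z:[31,63/2] -> miss, prune
  N3 x:[44,55] y:[19,24] z:[28,34] -> miss, prune
  N6 x:[48,53] y:[33,34] z:[27,29] -> miss, prune
  N9 x:[13,24] y:[25,59/2] z:[61/2,71/2] -> miss, prune

7 AABB tests over nodes [0, 1, 7, 10, 3, 6, 9]; 1 leaf entered; closest P4.

== RESULT ==
[0, 1, 7, 10, 3, 6, 9]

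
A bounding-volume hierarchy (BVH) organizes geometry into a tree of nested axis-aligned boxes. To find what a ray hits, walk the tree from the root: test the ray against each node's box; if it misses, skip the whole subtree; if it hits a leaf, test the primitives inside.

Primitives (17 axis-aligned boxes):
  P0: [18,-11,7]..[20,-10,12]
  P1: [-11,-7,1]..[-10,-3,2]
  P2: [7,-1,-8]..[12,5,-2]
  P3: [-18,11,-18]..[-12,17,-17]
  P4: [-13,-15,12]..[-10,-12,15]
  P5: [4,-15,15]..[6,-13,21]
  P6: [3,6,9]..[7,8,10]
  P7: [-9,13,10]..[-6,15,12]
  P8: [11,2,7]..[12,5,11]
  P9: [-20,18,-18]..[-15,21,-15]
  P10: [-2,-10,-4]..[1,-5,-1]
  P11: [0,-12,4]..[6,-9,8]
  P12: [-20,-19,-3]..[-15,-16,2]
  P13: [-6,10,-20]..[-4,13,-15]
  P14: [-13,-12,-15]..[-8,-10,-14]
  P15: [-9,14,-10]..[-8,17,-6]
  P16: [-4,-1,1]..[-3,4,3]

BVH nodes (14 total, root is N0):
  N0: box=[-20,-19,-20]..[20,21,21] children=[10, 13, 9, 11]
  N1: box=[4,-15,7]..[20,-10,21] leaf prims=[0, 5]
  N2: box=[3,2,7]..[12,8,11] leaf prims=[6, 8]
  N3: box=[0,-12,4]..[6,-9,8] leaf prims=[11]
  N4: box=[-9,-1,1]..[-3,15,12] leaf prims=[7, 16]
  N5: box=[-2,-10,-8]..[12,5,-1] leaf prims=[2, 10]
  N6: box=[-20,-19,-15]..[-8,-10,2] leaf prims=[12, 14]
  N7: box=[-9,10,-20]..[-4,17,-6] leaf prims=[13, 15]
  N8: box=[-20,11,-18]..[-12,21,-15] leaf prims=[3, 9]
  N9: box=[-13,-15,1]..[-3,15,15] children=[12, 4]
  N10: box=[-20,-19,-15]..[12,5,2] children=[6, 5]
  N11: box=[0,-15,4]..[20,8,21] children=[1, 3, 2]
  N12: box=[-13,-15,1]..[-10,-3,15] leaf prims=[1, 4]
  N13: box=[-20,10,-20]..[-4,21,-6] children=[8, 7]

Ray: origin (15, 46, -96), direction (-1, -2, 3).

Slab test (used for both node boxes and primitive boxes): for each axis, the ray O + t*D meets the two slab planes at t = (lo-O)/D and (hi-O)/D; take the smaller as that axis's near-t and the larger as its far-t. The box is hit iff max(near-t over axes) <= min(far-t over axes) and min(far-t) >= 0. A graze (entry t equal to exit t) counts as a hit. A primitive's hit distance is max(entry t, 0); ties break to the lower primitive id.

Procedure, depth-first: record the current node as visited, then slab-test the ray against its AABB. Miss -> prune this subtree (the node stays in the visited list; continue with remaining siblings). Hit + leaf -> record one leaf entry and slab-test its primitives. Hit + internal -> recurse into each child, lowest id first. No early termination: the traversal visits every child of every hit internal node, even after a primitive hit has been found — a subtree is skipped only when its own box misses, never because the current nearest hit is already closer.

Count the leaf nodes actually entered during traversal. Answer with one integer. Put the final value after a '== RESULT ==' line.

Walk:
N0 x:[-5,35] y:[25/2,65/2] z:[76/3,39] -> hit [76/3,65/2], descend [9, 10, 11, 13]
  N9 x:[18,28] y:[31/2,61/2] z:[97/3,37] -> miss, prune
  N10 x:[3,35] y:[41/2,65/2] z:[27,98/3] -> hit [27,65/2], descend [5, 6]
    N5 x:[3,17] y:[41/2,28] z:[88/3,95/3] -> miss, prune
    N6 x:[23,35] y:[28,65/2] z:[27,98/3] -> hit [28,65/2] leaf, test {P12@t=31, P14(miss)}
  N11 x:[-5,15] y:[19,61/2] z:[100/3,39] -> miss, prune
  N13 x:[19,35] y:[25/2,18] z:[76/3,30] -> miss, prune

Visited [0, 9, 10, 5, 6, 11, 13]. Tests: 7 box, 1 leaf. Nearest: P12.

== RESULT ==
1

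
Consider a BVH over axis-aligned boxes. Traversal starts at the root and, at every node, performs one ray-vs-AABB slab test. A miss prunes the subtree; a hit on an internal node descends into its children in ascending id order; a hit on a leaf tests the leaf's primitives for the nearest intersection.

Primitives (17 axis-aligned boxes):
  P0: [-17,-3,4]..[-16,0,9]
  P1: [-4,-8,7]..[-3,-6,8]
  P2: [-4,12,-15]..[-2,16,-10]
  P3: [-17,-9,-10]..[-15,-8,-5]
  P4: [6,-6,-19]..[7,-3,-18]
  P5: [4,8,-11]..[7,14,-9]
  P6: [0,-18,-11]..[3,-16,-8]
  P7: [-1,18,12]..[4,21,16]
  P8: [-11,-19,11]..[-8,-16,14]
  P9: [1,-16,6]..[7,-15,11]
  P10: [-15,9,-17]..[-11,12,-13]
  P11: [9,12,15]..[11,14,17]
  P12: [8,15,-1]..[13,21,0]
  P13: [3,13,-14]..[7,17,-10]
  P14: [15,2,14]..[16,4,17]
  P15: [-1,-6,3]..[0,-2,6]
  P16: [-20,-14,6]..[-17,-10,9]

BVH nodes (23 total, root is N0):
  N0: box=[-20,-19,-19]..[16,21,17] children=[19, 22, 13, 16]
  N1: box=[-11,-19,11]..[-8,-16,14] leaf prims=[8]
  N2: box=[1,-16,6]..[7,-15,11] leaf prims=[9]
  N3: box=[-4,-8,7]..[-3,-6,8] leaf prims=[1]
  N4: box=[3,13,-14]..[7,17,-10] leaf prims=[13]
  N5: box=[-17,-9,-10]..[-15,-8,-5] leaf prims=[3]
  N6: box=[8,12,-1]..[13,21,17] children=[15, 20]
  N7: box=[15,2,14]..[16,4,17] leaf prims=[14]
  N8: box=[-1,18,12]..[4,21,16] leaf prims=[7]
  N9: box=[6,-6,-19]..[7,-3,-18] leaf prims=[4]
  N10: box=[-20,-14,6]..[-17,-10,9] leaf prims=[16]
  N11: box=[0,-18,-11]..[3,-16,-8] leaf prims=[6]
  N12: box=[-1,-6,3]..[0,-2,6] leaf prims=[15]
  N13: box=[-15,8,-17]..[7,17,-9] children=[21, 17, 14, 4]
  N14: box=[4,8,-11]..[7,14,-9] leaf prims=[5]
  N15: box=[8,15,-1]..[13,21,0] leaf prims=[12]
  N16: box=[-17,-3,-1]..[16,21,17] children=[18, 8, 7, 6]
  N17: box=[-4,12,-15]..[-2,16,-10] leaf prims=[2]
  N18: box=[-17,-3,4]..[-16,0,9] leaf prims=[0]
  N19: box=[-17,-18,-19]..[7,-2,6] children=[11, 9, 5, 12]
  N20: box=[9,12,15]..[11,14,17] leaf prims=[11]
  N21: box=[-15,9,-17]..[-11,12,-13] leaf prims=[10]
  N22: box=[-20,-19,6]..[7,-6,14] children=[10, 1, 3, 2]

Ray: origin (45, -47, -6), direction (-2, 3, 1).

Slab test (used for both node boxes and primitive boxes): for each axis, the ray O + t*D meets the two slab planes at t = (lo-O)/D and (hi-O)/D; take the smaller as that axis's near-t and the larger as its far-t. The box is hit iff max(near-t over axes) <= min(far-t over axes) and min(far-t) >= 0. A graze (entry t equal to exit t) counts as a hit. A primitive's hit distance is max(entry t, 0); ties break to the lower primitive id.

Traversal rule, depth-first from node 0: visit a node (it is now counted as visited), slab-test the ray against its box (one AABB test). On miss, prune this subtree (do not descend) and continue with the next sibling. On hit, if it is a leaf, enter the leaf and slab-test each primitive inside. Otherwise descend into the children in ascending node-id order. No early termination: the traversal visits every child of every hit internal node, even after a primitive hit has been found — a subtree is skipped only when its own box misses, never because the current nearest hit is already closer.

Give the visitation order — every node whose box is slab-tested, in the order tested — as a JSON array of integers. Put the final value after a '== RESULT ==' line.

Walk:
N0 x:[29/2,65/2] y:[28/3,68/3] z:[-13,23] -> hit [29/2,68/3], descend [13, 16, 19, 22]
  N13 x:[19,30] y:[55/3,64/3] z:[-11,-3] -> miss, prune
  N16 x:[29/2,31] y:[44/3,68/3] z:[5,23] -> hit [44/3,68/3], descend [6, 7, 8, 18]
    N6 x:[16,37/2] y:[59/3,68/3] z:[5,23] -> miss, prune
    N7 x:[29/2,15] y:[49/3,17] z:[20,23] -> miss, prune
    N8 x:[41/2,23] y:[65/3,68/3] z:[18,22] -> hit [65/3,22] leaf, test {P7@t=65/3}
    N18 x:[61/2,31] y:[44/3,47/3] z:[10,15] -> miss, prune
  N19 x:[19,31] y:[29/3,15] z:[-13,12] -> miss, prune
  N22 x:[19,65/2] y:[28/3,41/3] z:[12,20] -> miss, prune

Visited [0, 13, 16, 6, 7, 8, 18, 19, 22]. Tests: 9 box, 1 leaf. Nearest: P7.

== RESULT ==
[0, 13, 16, 6, 7, 8, 18, 19, 22]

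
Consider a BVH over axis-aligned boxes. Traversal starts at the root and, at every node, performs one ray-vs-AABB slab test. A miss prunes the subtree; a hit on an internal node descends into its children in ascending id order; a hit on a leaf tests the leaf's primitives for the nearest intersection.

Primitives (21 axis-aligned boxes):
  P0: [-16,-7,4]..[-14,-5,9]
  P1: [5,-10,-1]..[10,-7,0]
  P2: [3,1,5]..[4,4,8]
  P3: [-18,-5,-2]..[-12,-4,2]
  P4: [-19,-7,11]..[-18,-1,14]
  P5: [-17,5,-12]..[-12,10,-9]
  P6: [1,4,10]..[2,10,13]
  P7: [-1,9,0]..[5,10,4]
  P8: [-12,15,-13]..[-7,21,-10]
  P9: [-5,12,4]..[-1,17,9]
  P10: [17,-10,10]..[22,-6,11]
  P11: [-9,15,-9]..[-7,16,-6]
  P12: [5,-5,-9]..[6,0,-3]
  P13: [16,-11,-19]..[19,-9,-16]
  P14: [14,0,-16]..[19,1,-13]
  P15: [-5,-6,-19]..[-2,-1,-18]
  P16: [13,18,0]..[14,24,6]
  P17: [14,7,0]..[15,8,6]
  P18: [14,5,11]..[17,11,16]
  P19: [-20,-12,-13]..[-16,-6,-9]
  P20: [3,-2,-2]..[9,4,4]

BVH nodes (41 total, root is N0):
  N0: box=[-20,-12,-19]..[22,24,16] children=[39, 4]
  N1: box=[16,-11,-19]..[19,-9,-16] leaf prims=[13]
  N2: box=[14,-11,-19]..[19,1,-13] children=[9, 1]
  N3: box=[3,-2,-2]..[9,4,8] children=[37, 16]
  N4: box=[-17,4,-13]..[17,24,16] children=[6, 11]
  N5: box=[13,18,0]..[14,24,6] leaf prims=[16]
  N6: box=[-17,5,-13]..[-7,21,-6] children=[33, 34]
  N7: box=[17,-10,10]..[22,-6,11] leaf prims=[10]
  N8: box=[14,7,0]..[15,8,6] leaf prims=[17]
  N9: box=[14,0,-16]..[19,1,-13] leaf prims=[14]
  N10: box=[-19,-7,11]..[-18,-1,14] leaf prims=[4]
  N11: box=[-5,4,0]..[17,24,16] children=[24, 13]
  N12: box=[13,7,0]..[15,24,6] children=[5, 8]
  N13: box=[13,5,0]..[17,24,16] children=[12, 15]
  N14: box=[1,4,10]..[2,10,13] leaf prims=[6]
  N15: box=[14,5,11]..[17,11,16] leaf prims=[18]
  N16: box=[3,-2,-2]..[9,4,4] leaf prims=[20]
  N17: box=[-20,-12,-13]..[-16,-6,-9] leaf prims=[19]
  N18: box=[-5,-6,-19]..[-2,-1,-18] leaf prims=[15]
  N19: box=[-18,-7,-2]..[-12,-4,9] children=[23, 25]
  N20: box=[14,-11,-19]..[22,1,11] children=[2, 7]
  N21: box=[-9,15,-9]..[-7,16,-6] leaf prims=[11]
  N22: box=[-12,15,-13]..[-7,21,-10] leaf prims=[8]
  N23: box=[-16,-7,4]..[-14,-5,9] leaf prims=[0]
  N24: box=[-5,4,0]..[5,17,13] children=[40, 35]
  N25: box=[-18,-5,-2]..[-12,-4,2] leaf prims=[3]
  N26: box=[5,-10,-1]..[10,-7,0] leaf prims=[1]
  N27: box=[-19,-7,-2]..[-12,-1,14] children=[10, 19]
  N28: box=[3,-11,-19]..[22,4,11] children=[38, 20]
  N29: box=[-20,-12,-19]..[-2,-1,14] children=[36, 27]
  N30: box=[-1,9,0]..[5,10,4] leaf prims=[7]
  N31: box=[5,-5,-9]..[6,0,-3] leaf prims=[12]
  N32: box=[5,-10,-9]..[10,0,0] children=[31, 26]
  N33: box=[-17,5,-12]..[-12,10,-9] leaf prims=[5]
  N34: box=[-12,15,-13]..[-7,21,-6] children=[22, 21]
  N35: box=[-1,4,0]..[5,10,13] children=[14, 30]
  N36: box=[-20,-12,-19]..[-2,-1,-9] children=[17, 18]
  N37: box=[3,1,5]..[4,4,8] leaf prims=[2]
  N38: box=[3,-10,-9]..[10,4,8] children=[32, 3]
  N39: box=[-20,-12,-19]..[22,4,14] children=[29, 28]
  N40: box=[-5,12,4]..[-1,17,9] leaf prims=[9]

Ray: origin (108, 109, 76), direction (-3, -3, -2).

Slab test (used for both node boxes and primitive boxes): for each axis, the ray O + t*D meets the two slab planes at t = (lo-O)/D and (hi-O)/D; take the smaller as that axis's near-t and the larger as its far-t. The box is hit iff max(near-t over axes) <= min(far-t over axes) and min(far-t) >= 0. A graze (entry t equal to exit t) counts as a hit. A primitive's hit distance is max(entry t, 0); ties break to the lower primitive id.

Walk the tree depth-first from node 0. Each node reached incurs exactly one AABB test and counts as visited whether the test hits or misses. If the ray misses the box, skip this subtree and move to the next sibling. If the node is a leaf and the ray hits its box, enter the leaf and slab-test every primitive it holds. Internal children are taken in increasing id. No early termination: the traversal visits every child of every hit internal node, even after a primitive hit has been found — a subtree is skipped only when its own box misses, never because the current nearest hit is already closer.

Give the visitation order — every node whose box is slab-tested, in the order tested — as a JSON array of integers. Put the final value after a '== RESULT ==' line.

Walk:
N0 x:[86/3,128/3] y:[85/3,121/3] z:[30,95/2] -> hit [30,121/3], descend [4, 39]
  N4 x:[91/3,125/3] y:[85/3,35] z:[30,89/2] -> hit [91/3,35], descend [6, 11]
    N6 x:[115/3,125/3] y:[88/3,104/3] z:[41,89/2] -> miss, prune
    N11 x:[91/3,113/3] y:[85/3,35] z:[30,38] -> hit [91/3,35], descend [13, 24]
      N13 x:[91/3,95/3] y:[85/3,104/3] z:[30,38] -> hit [91/3,95/3], descend [12, 15]
        N12 x:[31,95/3] y:[85/3,34] z:[35,38] -> miss, prune
        N15 x:[91/3,94/3] y:[98/3,104/3] z:[30,65/2] -> miss, prune
      N24 x:[103/3,113/3] y:[92/3,35] z:[63/2,38] -> hit [103/3,35], descend [35, 40]
        N35 x:[103/3,109/3] y:[33,35] z:[63/2,38] -> hit [103/3,35], descend [14, 30]
          N14 x:[106/3,107/3] y:[33,35] z:[63/2,33] -> miss, prune
          N30 x:[103/3,109/3] y:[33,100/3] z:[36,38] -> miss, prune
        N40 x:[109/3,113/3] y:[92/3,97/3] z:[67/2,36] -> miss, prune
  N39 x:[86/3,128/3] y:[35,121/3] z:[31,95/2] -> hit [35,121/3], descend [28, 29]
    N28 x:[86/3,35] y:[35,40] z:[65/2,95/2] -> hit [35,35], descend [20, 38]
      N20 x:[86/3,94/3] y:[36,40] z:[65/2,95/2] -> miss, prune
      N38 x:[98/3,35] y:[35,119/3] z:[34,85/2] -> hit [35,35], descend [3, 32]
        N3 x:[33,35] y:[35,37] z:[34,39] -> hit [35,35], descend [16, 37]
          N16 x:[33,35] y:[35,37] z:[36,39] -> miss, prune
          N37 x:[104/3,35] y:[35,36] z:[34,71/2] -> hit [35,35] leaf, test {P2@t=35}
        N32 x:[98/3,103/3] y:[109/3,119/3] z:[38,85/2] -> miss, prune
    N29 x:[110/3,128/3] y:[110/3,121/3] z:[31,95/2] -> hit [110/3,121/3], descend [27, 36]
      N27 x:[40,127/3] y:[110/3,116/3] z:[31,39] -> miss, prune
      N36 x:[110/3,128/3] y:[110/3,121/3] z:[85/2,95/2] -> miss, prune

Visited [0, 4, 6, 11, 13, 12, 15, 24, 35, 14, 30, 40, 39, 28, 20, 38, 3, 16, 37, 32, 29, 27, 36]. Tests: 23 box, 1 leaf. Nearest: P2.

== RESULT ==
[0, 4, 6, 11, 13, 12, 15, 24, 35, 14, 30, 40, 39, 28, 20, 38, 3, 16, 37, 32, 29, 27, 36]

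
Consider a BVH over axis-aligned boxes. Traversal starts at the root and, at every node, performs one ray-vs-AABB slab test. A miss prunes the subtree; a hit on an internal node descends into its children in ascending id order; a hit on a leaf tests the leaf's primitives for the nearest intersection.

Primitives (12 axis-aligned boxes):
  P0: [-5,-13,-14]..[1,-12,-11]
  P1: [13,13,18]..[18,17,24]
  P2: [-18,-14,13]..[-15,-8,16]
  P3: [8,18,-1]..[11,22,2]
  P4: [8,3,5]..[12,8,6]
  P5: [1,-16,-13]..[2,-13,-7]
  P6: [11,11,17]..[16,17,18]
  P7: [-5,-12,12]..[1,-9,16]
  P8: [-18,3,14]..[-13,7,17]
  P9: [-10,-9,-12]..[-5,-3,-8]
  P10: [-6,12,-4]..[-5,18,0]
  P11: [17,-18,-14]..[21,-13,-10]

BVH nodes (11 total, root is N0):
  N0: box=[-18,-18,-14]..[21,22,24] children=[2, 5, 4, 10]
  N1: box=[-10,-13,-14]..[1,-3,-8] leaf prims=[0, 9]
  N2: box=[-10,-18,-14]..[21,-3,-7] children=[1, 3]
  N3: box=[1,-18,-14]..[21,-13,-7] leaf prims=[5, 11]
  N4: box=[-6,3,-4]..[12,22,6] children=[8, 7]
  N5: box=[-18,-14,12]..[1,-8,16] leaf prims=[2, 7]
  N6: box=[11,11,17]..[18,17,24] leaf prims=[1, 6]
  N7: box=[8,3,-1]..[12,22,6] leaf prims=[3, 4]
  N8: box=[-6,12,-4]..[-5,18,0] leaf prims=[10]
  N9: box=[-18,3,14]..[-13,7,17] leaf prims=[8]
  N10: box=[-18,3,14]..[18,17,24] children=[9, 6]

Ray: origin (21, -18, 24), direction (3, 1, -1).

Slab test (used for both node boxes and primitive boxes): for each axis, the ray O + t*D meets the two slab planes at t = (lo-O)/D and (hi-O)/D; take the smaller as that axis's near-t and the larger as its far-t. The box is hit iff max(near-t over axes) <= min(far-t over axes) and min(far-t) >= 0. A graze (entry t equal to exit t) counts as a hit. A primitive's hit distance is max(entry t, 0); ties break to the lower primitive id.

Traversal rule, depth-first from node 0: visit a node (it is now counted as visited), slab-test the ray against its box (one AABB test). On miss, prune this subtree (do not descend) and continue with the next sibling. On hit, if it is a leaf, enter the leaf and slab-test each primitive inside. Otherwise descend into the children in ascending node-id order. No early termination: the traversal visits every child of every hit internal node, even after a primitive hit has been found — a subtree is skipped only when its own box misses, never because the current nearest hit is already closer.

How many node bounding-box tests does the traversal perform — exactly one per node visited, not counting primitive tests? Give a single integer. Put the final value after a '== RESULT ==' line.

Walk:
N0 x:[-13,0] y:[0,40] z:[0,38] -> hit [0,0], descend [2, 4, 5, 10]
  N2 x:[-31/3,0] y:[0,15] z:[31,38] -> miss, prune
  N4 x:[-9,-3] y:[21,40] z:[18,28] -> miss, prune
  N5 x:[-13,-20/3] y:[4,10] z:[8,12] -> miss, prune
  N10 x:[-13,-1] y:[21,35] z:[0,10] -> miss, prune

order=[0, 2, 4, 5, 10]  |boxes|=5  |leaves|=0  hit=miss

== RESULT ==
5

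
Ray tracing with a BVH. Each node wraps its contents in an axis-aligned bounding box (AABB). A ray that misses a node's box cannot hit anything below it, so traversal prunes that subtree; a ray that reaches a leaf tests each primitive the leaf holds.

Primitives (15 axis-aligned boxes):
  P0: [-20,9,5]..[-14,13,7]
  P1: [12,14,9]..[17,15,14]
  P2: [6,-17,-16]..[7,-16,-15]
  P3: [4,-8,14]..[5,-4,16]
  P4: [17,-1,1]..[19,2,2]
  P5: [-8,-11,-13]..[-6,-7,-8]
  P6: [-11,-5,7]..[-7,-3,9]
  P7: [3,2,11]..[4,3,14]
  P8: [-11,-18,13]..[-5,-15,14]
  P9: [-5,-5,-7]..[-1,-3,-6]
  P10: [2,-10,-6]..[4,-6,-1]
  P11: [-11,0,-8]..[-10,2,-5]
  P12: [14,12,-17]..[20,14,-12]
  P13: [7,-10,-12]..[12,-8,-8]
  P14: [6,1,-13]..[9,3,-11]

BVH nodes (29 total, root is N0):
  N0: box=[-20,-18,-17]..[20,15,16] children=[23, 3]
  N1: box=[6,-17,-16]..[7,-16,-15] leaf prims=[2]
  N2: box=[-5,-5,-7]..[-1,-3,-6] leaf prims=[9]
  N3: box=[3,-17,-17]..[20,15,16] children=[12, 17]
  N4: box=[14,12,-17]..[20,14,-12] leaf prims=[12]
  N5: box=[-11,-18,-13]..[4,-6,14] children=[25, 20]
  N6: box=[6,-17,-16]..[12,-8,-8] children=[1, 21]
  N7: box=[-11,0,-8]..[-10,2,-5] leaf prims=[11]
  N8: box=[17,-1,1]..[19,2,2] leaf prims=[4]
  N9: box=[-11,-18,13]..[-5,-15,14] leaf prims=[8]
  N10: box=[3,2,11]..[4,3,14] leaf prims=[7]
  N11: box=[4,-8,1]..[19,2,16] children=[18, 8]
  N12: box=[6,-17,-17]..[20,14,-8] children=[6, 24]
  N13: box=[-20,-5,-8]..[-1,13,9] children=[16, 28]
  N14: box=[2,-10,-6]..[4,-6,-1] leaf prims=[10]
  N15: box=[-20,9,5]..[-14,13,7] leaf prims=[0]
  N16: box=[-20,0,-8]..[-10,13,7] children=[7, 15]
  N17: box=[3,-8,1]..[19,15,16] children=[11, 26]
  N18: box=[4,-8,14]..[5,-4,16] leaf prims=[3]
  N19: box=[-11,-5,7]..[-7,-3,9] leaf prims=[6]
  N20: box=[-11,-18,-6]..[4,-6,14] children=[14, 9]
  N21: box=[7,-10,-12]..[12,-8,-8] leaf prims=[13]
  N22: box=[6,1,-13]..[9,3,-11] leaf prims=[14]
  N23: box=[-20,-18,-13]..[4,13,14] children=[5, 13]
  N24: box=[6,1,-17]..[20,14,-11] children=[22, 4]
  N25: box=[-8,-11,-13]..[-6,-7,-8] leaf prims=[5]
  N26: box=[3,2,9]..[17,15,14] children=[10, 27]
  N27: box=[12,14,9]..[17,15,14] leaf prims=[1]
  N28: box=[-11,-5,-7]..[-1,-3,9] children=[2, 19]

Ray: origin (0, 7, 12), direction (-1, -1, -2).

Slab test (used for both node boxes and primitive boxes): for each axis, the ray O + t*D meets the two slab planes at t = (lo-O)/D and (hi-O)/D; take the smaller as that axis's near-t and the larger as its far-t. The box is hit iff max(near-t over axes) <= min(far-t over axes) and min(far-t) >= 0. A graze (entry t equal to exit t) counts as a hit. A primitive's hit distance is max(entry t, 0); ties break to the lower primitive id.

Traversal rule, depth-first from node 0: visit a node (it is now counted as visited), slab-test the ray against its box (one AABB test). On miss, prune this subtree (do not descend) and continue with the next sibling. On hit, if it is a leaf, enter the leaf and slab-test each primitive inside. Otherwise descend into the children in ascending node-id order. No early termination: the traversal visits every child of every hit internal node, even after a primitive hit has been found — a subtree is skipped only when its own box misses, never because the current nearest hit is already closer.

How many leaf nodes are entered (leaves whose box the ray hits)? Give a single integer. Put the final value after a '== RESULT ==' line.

Trace the traversal:
N0 x:[-20,20] y:[-8,25] z:[-2,29/2] -> hit [-2,29/2], descend [3, 23]
  N3 x:[-20,-3] y:[-8,24] z:[-2,29/2] -> miss, prune
  N23 x:[-4,20] y:[-6,25] z:[-1,25/2] -> hit [-1,25/2], descend [5, 13]
    N5 x:[-4,11] y:[13,25] z:[-1,25/2] -> miss, prune
    N13 x:[1,20] y:[-6,12] z:[3/2,10] -> hit [3/2,10], descend [16, 28]
      N16 x:[10,20] y:[-6,7] z:[5/2,10] -> miss, prune
      N28 x:[1,11] y:[10,12] z:[3/2,19/2] -> miss, prune

7 AABB tests over nodes [0, 3, 23, 5, 13, 16, 28]; 0 leaves entered; closest miss.

== RESULT ==
0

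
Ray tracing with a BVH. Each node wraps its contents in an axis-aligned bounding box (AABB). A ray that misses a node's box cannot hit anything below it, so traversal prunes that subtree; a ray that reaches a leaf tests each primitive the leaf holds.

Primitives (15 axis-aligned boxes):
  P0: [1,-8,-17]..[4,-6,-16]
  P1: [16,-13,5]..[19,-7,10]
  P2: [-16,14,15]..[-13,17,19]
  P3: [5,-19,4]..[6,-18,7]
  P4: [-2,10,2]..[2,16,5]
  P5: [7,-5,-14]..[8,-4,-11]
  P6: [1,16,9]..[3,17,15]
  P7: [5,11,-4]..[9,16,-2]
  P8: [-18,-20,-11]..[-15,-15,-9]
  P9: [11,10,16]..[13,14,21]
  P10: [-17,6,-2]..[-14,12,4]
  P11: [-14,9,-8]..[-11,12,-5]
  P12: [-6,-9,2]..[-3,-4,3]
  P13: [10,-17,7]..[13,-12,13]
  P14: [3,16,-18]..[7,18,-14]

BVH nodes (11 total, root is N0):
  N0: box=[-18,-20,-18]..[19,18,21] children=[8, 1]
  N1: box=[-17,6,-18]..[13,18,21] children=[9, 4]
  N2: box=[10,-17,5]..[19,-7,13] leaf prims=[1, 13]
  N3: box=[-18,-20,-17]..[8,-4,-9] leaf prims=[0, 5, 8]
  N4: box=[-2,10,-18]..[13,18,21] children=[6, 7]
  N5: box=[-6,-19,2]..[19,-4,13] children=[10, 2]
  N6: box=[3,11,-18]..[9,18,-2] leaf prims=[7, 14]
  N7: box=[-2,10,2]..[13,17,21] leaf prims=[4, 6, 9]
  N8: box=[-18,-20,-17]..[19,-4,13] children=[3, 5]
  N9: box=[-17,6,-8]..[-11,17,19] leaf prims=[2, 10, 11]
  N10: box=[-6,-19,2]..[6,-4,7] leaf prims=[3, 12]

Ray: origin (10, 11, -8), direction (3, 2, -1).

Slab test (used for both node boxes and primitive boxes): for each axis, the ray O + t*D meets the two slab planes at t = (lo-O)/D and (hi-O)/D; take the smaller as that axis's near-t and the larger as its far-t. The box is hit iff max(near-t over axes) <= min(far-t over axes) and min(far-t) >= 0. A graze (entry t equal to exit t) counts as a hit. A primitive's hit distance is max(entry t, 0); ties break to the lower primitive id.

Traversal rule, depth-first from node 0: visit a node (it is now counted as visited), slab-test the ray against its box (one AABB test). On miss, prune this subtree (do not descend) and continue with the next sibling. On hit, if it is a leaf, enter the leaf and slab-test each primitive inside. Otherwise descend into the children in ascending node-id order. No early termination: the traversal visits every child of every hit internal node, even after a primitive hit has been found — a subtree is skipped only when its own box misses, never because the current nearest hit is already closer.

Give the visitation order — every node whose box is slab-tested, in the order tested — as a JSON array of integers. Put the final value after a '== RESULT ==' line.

Trace the traversal:
N0 x:[-28/3,3] y:[-31/2,7/2] z:[-29,10] -> hit [-28/3,3], descend [1, 8]
  N1 x:[-9,1] y:[-5/2,7/2] z:[-29,10] -> hit [-5/2,1], descend [4, 9]
    N4 x:[-4,1] y:[-1/2,7/2] z:[-29,10] -> hit [-1/2,1], descend [6, 7]
      N6 x:[-7/3,-1/3] y:[0,7/2] z:[-6,10] -> miss, prune
      N7 x:[-4,1] y:[-1/2,3] z:[-29,-10] -> miss, prune
    N9 x:[-9,-7] y:[-5/2,3] z:[-27,0] -> miss, prune
  N8 x:[-28/3,3] y:[-31/2,-15/2] z:[-21,9] -> miss, prune

Summary -> nodes [0, 1, 4, 6, 7, 9, 8]; box-tests=7; leaf-entries=0; first=miss

== RESULT ==
[0, 1, 4, 6, 7, 9, 8]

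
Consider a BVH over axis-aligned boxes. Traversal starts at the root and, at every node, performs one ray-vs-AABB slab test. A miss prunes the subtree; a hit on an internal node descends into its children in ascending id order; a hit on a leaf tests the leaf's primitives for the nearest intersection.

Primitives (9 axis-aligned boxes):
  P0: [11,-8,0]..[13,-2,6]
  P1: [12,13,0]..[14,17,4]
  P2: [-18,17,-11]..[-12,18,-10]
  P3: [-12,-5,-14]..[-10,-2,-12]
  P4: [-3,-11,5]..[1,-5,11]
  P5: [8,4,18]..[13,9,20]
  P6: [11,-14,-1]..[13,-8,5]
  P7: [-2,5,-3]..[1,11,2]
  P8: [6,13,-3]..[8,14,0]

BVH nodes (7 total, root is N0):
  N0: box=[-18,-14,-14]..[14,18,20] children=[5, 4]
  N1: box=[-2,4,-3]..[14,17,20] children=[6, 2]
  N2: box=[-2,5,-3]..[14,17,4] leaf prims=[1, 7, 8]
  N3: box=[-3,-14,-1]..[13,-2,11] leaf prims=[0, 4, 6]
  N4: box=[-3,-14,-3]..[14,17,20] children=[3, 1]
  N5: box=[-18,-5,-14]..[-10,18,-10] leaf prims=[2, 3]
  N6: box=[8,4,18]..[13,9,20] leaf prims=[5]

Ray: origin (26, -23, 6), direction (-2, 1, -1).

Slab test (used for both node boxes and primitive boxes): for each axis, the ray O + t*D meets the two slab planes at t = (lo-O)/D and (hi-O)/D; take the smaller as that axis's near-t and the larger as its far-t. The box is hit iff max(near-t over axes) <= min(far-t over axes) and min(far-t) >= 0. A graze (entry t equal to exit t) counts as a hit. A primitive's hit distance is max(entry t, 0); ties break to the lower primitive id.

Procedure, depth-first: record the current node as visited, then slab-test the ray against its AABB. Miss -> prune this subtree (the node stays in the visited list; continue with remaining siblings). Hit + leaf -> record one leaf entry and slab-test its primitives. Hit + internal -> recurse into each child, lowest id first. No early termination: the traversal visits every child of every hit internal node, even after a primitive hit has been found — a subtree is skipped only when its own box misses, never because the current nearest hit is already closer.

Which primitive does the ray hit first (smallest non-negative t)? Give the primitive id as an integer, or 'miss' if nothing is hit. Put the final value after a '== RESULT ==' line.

Traverse from the root:
N0 x:[6,22] y:[9,41] z:[-14,20] -> hit [9,20], descend [4, 5]
  N4 x:[6,29/2] y:[9,40] z:[-14,9] -> hit [9,9], descend [1, 3]
    N1 x:[6,14] y:[27,40] z:[-14,9] -> miss, prune
    N3 x:[13/2,29/2] y:[9,21] z:[-5,7] -> miss, prune
  N5 x:[18,22] y:[18,41] z:[16,20] -> hit [18,20] leaf, test {P2(miss), P3@t=18}

5 AABB tests over nodes [0, 4, 1, 3, 5]; 1 leaf entered; closest P3.

== RESULT ==
3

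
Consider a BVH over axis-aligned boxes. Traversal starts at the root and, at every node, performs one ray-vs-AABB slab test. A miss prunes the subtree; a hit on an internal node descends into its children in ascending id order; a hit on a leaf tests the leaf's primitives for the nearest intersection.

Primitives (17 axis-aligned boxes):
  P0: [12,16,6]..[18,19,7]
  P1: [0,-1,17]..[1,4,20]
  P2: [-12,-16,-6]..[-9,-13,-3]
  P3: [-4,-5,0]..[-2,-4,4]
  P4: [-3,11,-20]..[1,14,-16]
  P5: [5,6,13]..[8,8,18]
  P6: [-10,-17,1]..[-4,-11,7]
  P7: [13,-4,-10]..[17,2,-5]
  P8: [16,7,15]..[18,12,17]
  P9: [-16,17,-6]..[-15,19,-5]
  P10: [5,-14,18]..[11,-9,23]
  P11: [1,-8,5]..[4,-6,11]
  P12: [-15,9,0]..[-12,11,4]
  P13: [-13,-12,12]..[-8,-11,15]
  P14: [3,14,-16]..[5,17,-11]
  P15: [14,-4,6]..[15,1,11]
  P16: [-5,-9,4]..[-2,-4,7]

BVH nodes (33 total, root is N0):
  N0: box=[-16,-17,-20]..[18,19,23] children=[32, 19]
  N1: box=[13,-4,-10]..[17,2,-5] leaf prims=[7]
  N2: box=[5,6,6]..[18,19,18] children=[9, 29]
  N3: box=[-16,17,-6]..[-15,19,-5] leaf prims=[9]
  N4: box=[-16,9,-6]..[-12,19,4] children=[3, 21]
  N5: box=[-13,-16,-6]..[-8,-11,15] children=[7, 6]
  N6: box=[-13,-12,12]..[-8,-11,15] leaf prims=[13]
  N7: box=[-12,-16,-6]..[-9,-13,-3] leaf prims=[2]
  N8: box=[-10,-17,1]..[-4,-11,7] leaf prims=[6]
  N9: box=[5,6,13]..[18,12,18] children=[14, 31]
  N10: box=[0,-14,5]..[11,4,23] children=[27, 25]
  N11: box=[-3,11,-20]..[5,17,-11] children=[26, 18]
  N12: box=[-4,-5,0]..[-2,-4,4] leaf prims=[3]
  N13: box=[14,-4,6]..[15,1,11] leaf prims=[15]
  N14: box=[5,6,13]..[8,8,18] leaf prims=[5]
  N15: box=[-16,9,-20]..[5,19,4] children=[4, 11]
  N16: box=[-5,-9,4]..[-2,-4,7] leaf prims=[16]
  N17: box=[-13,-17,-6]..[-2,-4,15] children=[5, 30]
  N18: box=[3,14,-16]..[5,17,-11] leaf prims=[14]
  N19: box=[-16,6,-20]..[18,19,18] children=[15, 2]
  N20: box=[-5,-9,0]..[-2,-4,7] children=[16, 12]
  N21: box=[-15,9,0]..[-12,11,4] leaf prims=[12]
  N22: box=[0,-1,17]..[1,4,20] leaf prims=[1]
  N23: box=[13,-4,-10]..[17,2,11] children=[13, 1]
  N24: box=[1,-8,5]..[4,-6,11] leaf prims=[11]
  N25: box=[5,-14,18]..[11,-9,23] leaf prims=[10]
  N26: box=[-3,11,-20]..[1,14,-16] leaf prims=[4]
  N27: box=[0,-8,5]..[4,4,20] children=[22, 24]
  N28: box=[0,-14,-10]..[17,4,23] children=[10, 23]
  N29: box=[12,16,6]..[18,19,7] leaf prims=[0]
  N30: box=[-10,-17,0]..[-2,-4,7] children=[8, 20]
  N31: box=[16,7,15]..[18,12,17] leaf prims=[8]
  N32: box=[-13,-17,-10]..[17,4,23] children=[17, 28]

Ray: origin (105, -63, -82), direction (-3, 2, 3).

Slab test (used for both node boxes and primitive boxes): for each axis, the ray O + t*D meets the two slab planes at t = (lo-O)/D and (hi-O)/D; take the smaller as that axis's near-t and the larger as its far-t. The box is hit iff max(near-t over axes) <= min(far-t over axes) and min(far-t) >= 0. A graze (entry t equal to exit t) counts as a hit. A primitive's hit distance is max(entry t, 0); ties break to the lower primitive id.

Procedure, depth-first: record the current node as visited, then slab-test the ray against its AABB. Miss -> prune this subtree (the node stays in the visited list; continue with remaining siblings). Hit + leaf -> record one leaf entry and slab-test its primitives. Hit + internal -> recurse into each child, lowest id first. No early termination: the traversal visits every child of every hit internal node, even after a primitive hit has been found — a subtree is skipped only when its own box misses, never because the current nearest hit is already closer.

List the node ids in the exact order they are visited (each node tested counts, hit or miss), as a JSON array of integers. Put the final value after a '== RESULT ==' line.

Walk:
N0 x:[29,121/3] y:[23,41] z:[62/3,35] -> hit [29,35], descend [19, 32]
  N19 x:[29,121/3] y:[69/2,41] z:[62/3,100/3] -> miss, prune
  N32 x:[88/3,118/3] y:[23,67/2] z:[24,35] -> hit [88/3,67/2], descend [17, 28]
    N17 x:[107/3,118/3] y:[23,59/2] z:[76/3,97/3] -> miss, prune
    N28 x:[88/3,35] y:[49/2,67/2] z:[24,35] -> hit [88/3,67/2], descend [10, 23]
      N10 x:[94/3,35] y:[49/2,67/2] z:[29,35] -> hit [94/3,67/2], descend [25, 27]
        N25 x:[94/3,100/3] y:[49/2,27] z:[100/3,35] -> miss, prune
        N27 x:[101/3,35] y:[55/2,67/2] z:[29,34] -> miss, prune
      N23 x:[88/3,92/3] y:[59/2,65/2] z:[24,31] -> hit [59/2,92/3], descend [1, 13]
        N1 x:[88/3,92/3] y:[59/2,65/2] z:[24,77/3] -> miss, prune
        N13 x:[30,91/3] y:[59/2,32] z:[88/3,31] -> hit [30,91/3] leaf, test {P15@t=30}

Summary -> nodes [0, 19, 32, 17, 28, 10, 25, 27, 23, 1, 13]; box-tests=11; leaf-entries=1; first=P15

== RESULT ==
[0, 19, 32, 17, 28, 10, 25, 27, 23, 1, 13]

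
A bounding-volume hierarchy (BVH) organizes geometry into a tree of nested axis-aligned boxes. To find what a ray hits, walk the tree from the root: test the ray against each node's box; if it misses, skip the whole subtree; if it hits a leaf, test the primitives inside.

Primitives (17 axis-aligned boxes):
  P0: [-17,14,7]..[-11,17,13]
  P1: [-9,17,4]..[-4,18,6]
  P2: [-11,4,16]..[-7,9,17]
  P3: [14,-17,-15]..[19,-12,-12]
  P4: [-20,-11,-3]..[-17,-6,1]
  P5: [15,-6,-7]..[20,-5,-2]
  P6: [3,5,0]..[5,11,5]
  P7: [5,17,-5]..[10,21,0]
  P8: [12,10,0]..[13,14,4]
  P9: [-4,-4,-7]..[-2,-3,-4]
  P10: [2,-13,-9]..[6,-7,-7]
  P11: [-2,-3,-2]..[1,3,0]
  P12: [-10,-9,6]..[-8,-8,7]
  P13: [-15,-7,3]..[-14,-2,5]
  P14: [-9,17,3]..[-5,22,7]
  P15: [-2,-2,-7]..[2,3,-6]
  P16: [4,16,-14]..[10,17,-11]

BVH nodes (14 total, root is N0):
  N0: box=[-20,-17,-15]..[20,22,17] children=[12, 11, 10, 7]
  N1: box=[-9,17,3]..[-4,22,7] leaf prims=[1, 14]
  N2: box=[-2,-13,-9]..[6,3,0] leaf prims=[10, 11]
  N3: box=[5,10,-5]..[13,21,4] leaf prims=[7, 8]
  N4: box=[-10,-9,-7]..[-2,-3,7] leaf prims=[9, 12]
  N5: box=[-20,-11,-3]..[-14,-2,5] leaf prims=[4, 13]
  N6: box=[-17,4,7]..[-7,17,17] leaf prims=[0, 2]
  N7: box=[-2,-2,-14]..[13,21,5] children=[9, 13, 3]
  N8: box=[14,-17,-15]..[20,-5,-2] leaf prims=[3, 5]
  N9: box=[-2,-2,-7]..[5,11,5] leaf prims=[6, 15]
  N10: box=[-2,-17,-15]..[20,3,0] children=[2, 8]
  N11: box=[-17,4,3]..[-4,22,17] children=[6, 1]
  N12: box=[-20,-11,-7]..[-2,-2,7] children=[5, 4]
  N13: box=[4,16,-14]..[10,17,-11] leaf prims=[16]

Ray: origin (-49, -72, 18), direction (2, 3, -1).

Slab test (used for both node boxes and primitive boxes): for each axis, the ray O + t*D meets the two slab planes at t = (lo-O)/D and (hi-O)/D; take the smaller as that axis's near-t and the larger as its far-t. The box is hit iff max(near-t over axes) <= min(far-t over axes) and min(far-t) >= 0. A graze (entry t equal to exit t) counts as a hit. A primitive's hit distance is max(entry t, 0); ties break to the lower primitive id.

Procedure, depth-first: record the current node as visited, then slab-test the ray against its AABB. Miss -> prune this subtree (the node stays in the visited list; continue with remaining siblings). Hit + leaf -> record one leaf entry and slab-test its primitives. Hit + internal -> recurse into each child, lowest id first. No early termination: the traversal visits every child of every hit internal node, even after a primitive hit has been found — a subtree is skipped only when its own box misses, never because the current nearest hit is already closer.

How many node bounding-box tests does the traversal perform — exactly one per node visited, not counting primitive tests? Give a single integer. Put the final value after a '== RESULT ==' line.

Trace the traversal:
N0 x:[29/2,69/2] y:[55/3,94/3] z:[1,33] -> hit [55/3,94/3], descend [7, 10, 11, 12]
  N7 x:[47/2,31] y:[70/3,31] z:[13,32] -> hit [47/2,31], descend [3, 9, 13]
    N3 x:[27,31] y:[82/3,31] z:[14,23] -> miss, prune
    N9 x:[47/2,27] y:[70/3,83/3] z:[13,25] -> hit [47/2,25] leaf, test {P6(miss), P15@t=24}
    N13 x:[53/2,59/2] y:[88/3,89/3] z:[29,32] -> hit [88/3,59/2] leaf, test {P16@t=88/3}
  N10 x:[47/2,69/2] y:[55/3,25] z:[18,33] -> hit [47/2,25], descend [2, 8]
    N2 x:[47/2,55/2] y:[59/3,25] z:[18,27] -> hit [47/2,25] leaf, test {P10(miss), P11(miss)}
    N8 x:[63/2,69/2] y:[55/3,67/3] z:[20,33] -> miss, prune
  N11 x:[16,45/2] y:[76/3,94/3] z:[1,15] -> miss, prune
  N12 x:[29/2,47/2] y:[61/3,70/3] z:[11,25] -> hit [61/3,70/3], descend [4, 5]
    N4 x:[39/2,47/2] y:[21,23] z:[11,25] -> hit [21,23] leaf, test {P9@t=68/3, P12(miss)}
    N5 x:[29/2,35/2] y:[61/3,70/3] z:[13,21] -> miss, prune

Summary -> nodes [0, 7, 3, 9, 13, 10, 2, 8, 11, 12, 4, 5]; box-tests=12; leaf-entries=4; first=P9

== RESULT ==
12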